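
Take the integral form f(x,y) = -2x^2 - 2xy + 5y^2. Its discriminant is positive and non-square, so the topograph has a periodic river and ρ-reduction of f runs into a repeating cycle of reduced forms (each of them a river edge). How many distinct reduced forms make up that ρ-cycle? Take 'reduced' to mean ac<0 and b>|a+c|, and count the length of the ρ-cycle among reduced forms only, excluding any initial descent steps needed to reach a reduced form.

D = 44, ⌊√D⌋ = 6
descent: ρ → (5,2,-2)
descent: ρ → (-2,6,1)  [lands on river]
river: ρ → (1,6,-2)
ρ-cycle length = 2 (tail of 2 descent steps not counted)

2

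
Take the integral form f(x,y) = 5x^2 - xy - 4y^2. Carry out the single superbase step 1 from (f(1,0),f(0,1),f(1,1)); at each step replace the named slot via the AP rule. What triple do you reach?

start (5,-4,0) = (f(1,0),f(0,1),f(1,1))
replace slot 1: 2·((-4)+0) − 5 = -13 → (-13,-4,0)

-13,-4,0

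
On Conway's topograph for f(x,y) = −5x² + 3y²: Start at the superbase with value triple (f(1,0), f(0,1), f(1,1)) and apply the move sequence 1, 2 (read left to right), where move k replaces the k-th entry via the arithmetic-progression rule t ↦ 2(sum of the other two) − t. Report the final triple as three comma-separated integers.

start (-5,3,-2) = (f(1,0),f(0,1),f(1,1))
replace slot 1: 2·(3+(-2)) − (-5) = 7 → (7,3,-2)
replace slot 2: 2·(7+(-2)) − 3 = 7 → (7,7,-2)

7,7,-2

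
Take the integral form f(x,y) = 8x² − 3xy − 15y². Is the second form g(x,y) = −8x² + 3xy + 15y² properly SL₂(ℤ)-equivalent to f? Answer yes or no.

D₁ = 489, D₂ = 489
river cycle of f (length 22): (8, 13, -10), (-10, 7, 11), (11, 15, -6), (-6, 21, 2), (2, 19, -16), (-16, 13, 5), (5, 17, -10), (-10, 3, 12), (12, 21, -1), (-1, 21, 12), … (12 more)
river cycle of g (length 22): (-8, 19, 4), (4, 21, -3), (-3, 21, 4), (4, 19, -8), (-8, 13, 10), (10, 7, -11), (-11, 15, 6), (6, 21, -2), (-2, 19, 16), (16, 13, -5), … (12 more)
cycles differ ⇒ inequivalent

no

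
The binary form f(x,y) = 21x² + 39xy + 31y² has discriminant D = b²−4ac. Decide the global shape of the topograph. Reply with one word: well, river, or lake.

D = b²−4ac = 39² − 4·21·31 = -1083
D < 0 ⇒ definite ⇒ every region one sign ⇒ single well

well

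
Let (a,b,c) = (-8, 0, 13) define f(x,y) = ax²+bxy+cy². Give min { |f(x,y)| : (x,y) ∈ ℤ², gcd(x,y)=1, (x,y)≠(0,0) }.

descent: ρ → (13,0,-8)
descent: ρ → (-8,16,5)  [lands on river]
river: ρ → (5,14,-11)
river: ρ → (-11,8,8)
river: ρ → (8,8,-11)
river: ρ → (-11,14,5)
river: ρ → (5,16,-8)
closes: descent 2, river 6
min |a| on river = 5

5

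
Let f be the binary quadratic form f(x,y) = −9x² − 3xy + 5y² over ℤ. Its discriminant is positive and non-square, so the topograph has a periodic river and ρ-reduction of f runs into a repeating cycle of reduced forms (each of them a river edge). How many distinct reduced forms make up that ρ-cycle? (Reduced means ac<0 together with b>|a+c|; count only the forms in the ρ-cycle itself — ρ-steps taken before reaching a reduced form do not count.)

D = 189, ⌊√D⌋ = 13
descent: ρ → (5,13,-1)  [lands on river]
river: ρ → (-1,13,5)
river: ρ → (5,7,-7)
river: ρ → (-7,7,5)
ρ-cycle length = 4 (tail of 1 descent step not counted)

4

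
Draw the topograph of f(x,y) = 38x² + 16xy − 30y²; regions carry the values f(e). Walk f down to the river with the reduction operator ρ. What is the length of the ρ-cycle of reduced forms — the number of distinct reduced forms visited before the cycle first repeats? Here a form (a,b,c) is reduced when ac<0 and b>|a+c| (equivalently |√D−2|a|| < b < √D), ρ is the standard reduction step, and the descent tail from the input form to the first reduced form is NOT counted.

D = 4816, ⌊√D⌋ = 69
river: ρ → (-30,44,24)
river: ρ → (24,52,-22)
river: ρ → (-22,36,40)
river: ρ → (40,44,-18)
river: ρ → (-18,64,10)
river: ρ → (10,56,-42)
river: ρ → (-42,28,24)
river: ρ → (24,68,-2)
river: ρ → (-2,68,24)
river: ρ → (24,28,-42)
river: ρ → (-42,56,10)
river: ρ → (10,64,-18)
river: ρ → (-18,44,40)
river: ρ → (40,36,-22)
river: ρ → (-22,52,24)
river: ρ → (24,44,-30)
river: ρ → (-30,16,38)
river: ρ → (38,60,-8)
river: ρ → (-8,68,6)
river: ρ → (6,64,-30)
river: ρ → (-30,56,14)
river: ρ → (14,56,-30)
river: ρ → (-30,64,6)
river: ρ → (6,68,-8)
river: ρ → (-8,60,38)
river: ρ → (38,16,-30)
ρ-cycle length = 26 (tail of 0 descent steps not counted)

26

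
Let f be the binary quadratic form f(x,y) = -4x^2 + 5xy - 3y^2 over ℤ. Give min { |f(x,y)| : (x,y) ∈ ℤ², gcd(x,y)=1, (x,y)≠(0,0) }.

translate: b→3 (≡-5 mod 8), so (4,-5,3)→(4,3,2)
flip: (4,3,2)→(2,-3,4)
translate: b→1 (≡-3 mod 4), so (2,-3,4)→(2,1,3)
reduced (well bottom): (2,1,3) with a≤c, −a<b≤a
well minimum |f| = |-2| = 2 (negative-definite)

2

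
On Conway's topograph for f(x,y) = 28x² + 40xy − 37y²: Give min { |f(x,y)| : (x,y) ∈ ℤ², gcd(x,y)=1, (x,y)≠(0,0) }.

river: ρ → (-37,34,31)
river: ρ → (31,28,-40)
river: ρ → (-40,52,19)
river: ρ → (19,62,-25)
river: ρ → (-25,38,43)
river: ρ → (43,48,-20)
river: ρ → (-20,72,7)
river: ρ → (7,68,-40)
river: ρ → (-40,12,35)
river: ρ → (35,58,-17)
river: ρ → (-17,44,56)
river: ρ → (56,68,-5)
river: ρ → (-5,72,28)
river: ρ → (28,40,-37)
closes: descent 0, river 14
min |a| on river = 5

5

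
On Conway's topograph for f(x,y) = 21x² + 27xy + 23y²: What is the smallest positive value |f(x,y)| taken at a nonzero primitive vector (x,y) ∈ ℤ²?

translate: b→-15 (≡27 mod 42), so (21,27,23)→(21,-15,17)
flip: (21,-15,17)→(17,15,21)
reduced (well bottom): (17,15,21) with a≤c, −a<b≤a
well minimum = a = 17

17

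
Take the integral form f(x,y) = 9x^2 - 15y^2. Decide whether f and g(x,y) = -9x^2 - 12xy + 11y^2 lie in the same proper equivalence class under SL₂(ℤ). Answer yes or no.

D₁ = 540, D₂ = 540
river cycle of f (length 2): (9, 18, -6), (-6, 18, 9)
river cycle of g (length 8): (11, 12, -9), (-9, 6, 14), (14, 22, -1), (-1, 22, 14), (14, 6, -9), (-9, 12, 11), (11, 10, -10), (-10, 10, 11)
cycles differ ⇒ inequivalent

no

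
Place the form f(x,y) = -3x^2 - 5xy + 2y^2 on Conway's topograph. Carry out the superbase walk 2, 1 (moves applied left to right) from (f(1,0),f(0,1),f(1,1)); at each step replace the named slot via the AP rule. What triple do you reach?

start (-3,2,-6) = (f(1,0),f(0,1),f(1,1))
replace slot 2: 2·((-3)+(-6)) − 2 = -20 → (-3,-20,-6)
replace slot 1: 2·((-20)+(-6)) − (-3) = -49 → (-49,-20,-6)

-49,-20,-6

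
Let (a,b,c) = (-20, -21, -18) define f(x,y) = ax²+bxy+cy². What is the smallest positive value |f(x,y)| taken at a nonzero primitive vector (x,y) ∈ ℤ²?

translate: b→-19 (≡21 mod 40), so (20,21,18)→(20,-19,17)
flip: (20,-19,17)→(17,19,20)
translate: b→-15 (≡19 mod 34), so (17,19,20)→(17,-15,18)
reduced (well bottom): (17,-15,18) with a≤c, −a<b≤a
well minimum |f| = |-17| = 17 (negative-definite)

17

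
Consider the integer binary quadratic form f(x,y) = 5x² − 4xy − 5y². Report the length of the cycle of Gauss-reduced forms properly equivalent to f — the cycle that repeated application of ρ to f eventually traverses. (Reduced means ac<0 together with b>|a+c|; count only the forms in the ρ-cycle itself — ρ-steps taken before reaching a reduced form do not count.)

D = 116, ⌊√D⌋ = 10
descent: ρ → (-5,4,5)  [lands on river]
river: ρ → (5,6,-4)
river: ρ → (-4,10,1)
river: ρ → (1,10,-4)
river: ρ → (-4,6,5)
river: ρ → (5,4,-5)
river: ρ → (-5,6,4)
river: ρ → (4,10,-1)
river: ρ → (-1,10,4)
river: ρ → (4,6,-5)
ρ-cycle length = 10 (tail of 1 descent step not counted)

10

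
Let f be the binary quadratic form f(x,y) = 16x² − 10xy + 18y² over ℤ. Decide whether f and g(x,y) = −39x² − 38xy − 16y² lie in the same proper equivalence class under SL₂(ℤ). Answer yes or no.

D₁ = -1052, D₂ = -1052
f: reduced (well bottom): (16,-10,18) with a≤c, −a<b≤a
g is negative-definite; reduce −g:
−g: flip: (39,38,16)→(16,-38,39)
−g: translate: b→-6 (≡-38 mod 32), so (16,-38,39)→(16,-6,17)
−g: reduced (well bottom): (16,-6,17) with a≤c, −a<b≤a
flip sign back: reduced form of g is (-16,6,-17)
reduced forms (16, -10, 18) vs (-16, 6, -17) ⇒ inequivalent

no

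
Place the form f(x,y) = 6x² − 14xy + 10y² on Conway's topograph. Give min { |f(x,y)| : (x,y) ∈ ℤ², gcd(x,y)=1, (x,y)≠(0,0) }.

translate: b→-2 (≡-14 mod 12), so (6,-14,10)→(6,-2,2)
flip: (6,-2,2)→(2,2,6)
reduced (well bottom): (2,2,6) with a≤c, −a<b≤a
well minimum = a = 2

2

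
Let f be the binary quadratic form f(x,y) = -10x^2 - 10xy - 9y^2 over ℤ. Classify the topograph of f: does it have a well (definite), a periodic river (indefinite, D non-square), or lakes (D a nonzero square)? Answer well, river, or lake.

D = b²−4ac = (-10)² − 4·(-10)·(-9) = -260
D < 0 ⇒ definite ⇒ every region one sign ⇒ single well

well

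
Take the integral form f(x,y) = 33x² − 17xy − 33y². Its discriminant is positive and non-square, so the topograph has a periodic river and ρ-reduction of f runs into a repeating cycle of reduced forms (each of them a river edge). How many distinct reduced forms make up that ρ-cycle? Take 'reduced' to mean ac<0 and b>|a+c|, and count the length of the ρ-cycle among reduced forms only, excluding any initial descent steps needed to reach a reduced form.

D = 4645, ⌊√D⌋ = 68
descent: ρ → (-33,17,33)  [lands on river]
river: ρ → (33,49,-17)
river: ρ → (-17,53,27)
river: ρ → (27,55,-15)
river: ρ → (-15,65,7)
river: ρ → (7,61,-33)
river: ρ → (-33,5,35)
river: ρ → (35,65,-3)
river: ρ → (-3,67,13)
river: ρ → (13,63,-13)
river: ρ → (-13,67,3)
river: ρ → (3,65,-35)
river: ρ → (-35,5,33)
river: ρ → (33,61,-7)
river: ρ → (-7,65,15)
river: ρ → (15,55,-27)
river: ρ → (-27,53,17)
river: ρ → (17,49,-33)
ρ-cycle length = 18 (tail of 1 descent step not counted)

18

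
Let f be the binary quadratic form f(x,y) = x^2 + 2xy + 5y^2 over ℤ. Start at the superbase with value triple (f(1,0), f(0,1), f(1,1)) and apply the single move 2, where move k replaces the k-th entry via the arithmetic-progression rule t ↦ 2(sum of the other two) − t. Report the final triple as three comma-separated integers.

start (1,5,8) = (f(1,0),f(0,1),f(1,1))
replace slot 2: 2·(1+8) − 5 = 13 → (1,13,8)

1,13,8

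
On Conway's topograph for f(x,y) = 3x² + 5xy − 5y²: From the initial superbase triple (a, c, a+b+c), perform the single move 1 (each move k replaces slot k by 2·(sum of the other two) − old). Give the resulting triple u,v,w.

start (3,-5,3) = (f(1,0),f(0,1),f(1,1))
replace slot 1: 2·((-5)+3) − 3 = -7 → (-7,-5,3)

-7,-5,3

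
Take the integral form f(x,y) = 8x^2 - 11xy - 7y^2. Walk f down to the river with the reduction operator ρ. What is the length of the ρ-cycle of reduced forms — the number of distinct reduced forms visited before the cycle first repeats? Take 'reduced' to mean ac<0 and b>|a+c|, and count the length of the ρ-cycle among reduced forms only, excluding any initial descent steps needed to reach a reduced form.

D = 345, ⌊√D⌋ = 18
descent: ρ → (-7,11,8)  [lands on river]
river: ρ → (8,5,-10)
river: ρ → (-10,15,3)
river: ρ → (3,15,-10)
river: ρ → (-10,5,8)
river: ρ → (8,11,-7)
river: ρ → (-7,17,2)
river: ρ → (2,15,-15)
river: ρ → (-15,15,2)
river: ρ → (2,17,-7)
ρ-cycle length = 10 (tail of 1 descent step not counted)

10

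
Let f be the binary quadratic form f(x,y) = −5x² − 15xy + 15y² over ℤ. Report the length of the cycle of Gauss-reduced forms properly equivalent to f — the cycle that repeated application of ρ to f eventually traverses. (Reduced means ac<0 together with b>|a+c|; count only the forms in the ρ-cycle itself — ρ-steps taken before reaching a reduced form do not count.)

D = 525, ⌊√D⌋ = 22
descent: ρ → (15,15,-5)  [lands on river]
river: ρ → (-5,15,15)
ρ-cycle length = 2 (tail of 1 descent step not counted)

2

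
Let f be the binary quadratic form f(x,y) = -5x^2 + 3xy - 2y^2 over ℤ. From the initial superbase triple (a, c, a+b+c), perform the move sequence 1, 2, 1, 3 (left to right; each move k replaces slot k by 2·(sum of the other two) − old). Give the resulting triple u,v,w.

start (-5,-2,-4) = (f(1,0),f(0,1),f(1,1))
replace slot 1: 2·((-2)+(-4)) − (-5) = -7 → (-7,-2,-4)
replace slot 2: 2·((-7)+(-4)) − (-2) = -20 → (-7,-20,-4)
replace slot 1: 2·((-20)+(-4)) − (-7) = -41 → (-41,-20,-4)
replace slot 3: 2·((-41)+(-20)) − (-4) = -118 → (-41,-20,-118)

-41,-20,-118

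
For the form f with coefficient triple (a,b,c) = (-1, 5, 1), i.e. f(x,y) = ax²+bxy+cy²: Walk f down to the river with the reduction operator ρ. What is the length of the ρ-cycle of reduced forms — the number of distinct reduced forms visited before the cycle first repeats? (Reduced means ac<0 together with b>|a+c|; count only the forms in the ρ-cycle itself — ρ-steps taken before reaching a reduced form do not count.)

D = 29, ⌊√D⌋ = 5
river: ρ → (1,5,-1)
river: ρ → (-1,5,1)
ρ-cycle length = 2 (tail of 0 descent steps not counted)

2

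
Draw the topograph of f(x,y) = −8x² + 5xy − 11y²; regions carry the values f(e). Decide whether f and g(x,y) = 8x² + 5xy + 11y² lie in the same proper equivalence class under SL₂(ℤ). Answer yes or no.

D₁ = -327, D₂ = -327
f is negative-definite; reduce −f:
−f: reduced (well bottom): (8,-5,11) with a≤c, −a<b≤a
flip sign back: reduced form of f is (-8,5,-11)
g: reduced (well bottom): (8,5,11) with a≤c, −a<b≤a
reduced forms (-8, 5, -11) vs (8, 5, 11) ⇒ inequivalent

no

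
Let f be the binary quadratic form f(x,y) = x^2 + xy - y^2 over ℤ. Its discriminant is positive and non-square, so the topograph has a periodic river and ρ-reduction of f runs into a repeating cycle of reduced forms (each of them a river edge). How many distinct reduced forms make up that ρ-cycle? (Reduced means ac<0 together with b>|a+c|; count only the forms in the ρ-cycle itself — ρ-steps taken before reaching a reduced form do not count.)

D = 5, ⌊√D⌋ = 2
river: ρ → (-1,1,1)
river: ρ → (1,1,-1)
ρ-cycle length = 2 (tail of 0 descent steps not counted)

2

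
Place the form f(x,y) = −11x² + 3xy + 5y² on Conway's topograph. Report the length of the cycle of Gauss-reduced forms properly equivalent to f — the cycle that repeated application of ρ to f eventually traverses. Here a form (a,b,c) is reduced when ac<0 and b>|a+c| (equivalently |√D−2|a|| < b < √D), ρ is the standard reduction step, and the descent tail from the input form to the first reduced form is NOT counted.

D = 229, ⌊√D⌋ = 15
descent: ρ → (5,7,-9)  [lands on river]
river: ρ → (-9,11,3)
river: ρ → (3,13,-5)
river: ρ → (-5,7,9)
river: ρ → (9,11,-3)
river: ρ → (-3,13,5)
ρ-cycle length = 6 (tail of 1 descent step not counted)

6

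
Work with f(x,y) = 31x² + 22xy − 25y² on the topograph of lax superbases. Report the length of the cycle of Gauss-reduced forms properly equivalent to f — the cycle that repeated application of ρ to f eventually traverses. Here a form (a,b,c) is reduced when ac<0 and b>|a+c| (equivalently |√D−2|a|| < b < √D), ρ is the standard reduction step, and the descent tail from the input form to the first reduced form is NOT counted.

D = 3584, ⌊√D⌋ = 59
river: ρ → (-25,28,28)
river: ρ → (28,28,-25)
river: ρ → (-25,22,31)
river: ρ → (31,40,-16)
river: ρ → (-16,56,7)
river: ρ → (7,56,-16)
river: ρ → (-16,40,31)
river: ρ → (31,22,-25)
ρ-cycle length = 8 (tail of 0 descent steps not counted)

8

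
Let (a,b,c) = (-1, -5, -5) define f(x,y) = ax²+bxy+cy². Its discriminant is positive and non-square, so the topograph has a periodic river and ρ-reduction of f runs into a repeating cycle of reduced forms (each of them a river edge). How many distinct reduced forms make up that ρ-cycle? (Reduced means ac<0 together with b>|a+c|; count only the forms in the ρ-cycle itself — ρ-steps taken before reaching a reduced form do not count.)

D = 5, ⌊√D⌋ = 2
descent: ρ → (-5,5,-1)
descent: ρ → (-1,1,1)  [lands on river]
river: ρ → (1,1,-1)
ρ-cycle length = 2 (tail of 2 descent steps not counted)

2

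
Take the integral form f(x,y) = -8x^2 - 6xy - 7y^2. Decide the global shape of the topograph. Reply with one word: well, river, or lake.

D = b²−4ac = (-6)² − 4·(-8)·(-7) = -188
D < 0 ⇒ definite ⇒ every region one sign ⇒ single well

well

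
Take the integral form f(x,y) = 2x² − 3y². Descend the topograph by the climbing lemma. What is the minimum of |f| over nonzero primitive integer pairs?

descent: ρ → (-3,0,2)
descent: ρ → (2,4,-1)  [lands on river]
river: ρ → (-1,4,2)
closes: descent 2, river 2
min |a| on river = 1

1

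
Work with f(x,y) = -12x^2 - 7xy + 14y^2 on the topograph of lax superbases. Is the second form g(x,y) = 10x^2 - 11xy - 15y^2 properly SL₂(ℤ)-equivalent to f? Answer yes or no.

D₁ = 721, D₂ = 721
river cycle of f (length 36): (14, 7, -12), (-12, 17, 9), (9, 19, -10), (-10, 21, 7), (7, 21, -10), (-10, 19, 9), (9, 17, -12), (-12, 7, 14), (14, 21, -5), (-5, 19, 18), … (26 more)
river cycle of g (length 36): (-15, 11, 10), (10, 9, -16), (-16, 23, 3), (3, 25, -8), (-8, 23, 6), (6, 25, -4), (-4, 23, 12), (12, 25, -2), (-2, 23, 24), (24, 25, -1), … (26 more)
cycles differ ⇒ inequivalent

no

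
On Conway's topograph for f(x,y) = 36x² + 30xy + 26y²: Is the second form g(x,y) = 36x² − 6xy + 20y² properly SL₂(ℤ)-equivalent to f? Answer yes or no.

D₁ = -2844, D₂ = -2844
f: flip: (36,30,26)→(26,-30,36)
f: translate: b→22 (≡-30 mod 52), so (26,-30,36)→(26,22,32)
f: reduced (well bottom): (26,22,32) with a≤c, −a<b≤a
g: flip: (36,-6,20)→(20,6,36)
g: reduced (well bottom): (20,6,36) with a≤c, −a<b≤a
reduced forms (26, 22, 32) vs (20, 6, 36) ⇒ inequivalent

no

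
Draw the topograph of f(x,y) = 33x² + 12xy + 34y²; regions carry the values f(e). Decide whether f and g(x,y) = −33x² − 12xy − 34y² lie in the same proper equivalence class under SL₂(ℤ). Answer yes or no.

D₁ = -4344, D₂ = -4344
f: reduced (well bottom): (33,12,34) with a≤c, −a<b≤a
g is negative-definite; reduce −g:
−g: reduced (well bottom): (33,12,34) with a≤c, −a<b≤a
flip sign back: reduced form of g is (-33,-12,-34)
reduced forms (33, 12, 34) vs (-33, -12, -34) ⇒ inequivalent

no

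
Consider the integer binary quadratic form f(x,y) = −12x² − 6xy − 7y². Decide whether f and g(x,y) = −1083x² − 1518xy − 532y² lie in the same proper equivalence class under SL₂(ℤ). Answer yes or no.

D₁ = -300, D₂ = -300
f is negative-definite; reduce −f:
−f: flip: (12,6,7)→(7,-6,12)
−f: reduced (well bottom): (7,-6,12) with a≤c, −a<b≤a
flip sign back: reduced form of f is (-7,6,-12)
g is negative-definite; reduce −g:
−g: translate: b→-648 (≡1518 mod 2166), so (1083,1518,532)→(1083,-648,97)
−g: flip: (1083,-648,97)→(97,648,1083)
−g: translate: b→66 (≡648 mod 194), so (97,648,1083)→(97,66,12)
−g: flip: (97,66,12)→(12,-66,97)
−g: translate: b→6 (≡-66 mod 24), so (12,-66,97)→(12,6,7)
−g: flip: (12,6,7)→(7,-6,12)
−g: reduced (well bottom): (7,-6,12) with a≤c, −a<b≤a
flip sign back: reduced form of g is (-7,6,-12)
reduced forms (-7, 6, -12) vs (-7, 6, -12) ⇒ equivalent

yes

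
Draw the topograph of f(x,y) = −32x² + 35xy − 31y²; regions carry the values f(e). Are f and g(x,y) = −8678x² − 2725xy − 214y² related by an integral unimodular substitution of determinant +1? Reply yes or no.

D₁ = -2743, D₂ = -2743
f is negative-definite; reduce −f:
−f: translate: b→29 (≡-35 mod 64), so (32,-35,31)→(32,29,28)
−f: flip: (32,29,28)→(28,-29,32)
−f: translate: b→27 (≡-29 mod 56), so (28,-29,32)→(28,27,31)
−f: reduced (well bottom): (28,27,31) with a≤c, −a<b≤a
flip sign back: reduced form of f is (-28,-27,-31)
g is negative-definite; reduce −g:
−g: flip: (8678,2725,214)→(214,-2725,8678)
−g: translate: b→-157 (≡-2725 mod 428), so (214,-2725,8678)→(214,-157,32)
−g: flip: (214,-157,32)→(32,157,214)
−g: translate: b→29 (≡157 mod 64), so (32,157,214)→(32,29,28)
−g: flip: (32,29,28)→(28,-29,32)
−g: translate: b→27 (≡-29 mod 56), so (28,-29,32)→(28,27,31)
−g: reduced (well bottom): (28,27,31) with a≤c, −a<b≤a
flip sign back: reduced form of g is (-28,-27,-31)
reduced forms (-28, -27, -31) vs (-28, -27, -31) ⇒ equivalent

yes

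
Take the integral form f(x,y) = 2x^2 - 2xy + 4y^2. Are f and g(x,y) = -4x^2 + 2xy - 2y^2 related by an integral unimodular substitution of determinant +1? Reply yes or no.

D₁ = -28, D₂ = -28
f: translate: b→2 (≡-2 mod 4), so (2,-2,4)→(2,2,4)
f: reduced (well bottom): (2,2,4) with a≤c, −a<b≤a
g is negative-definite; reduce −g:
−g: flip: (4,-2,2)→(2,2,4)
−g: reduced (well bottom): (2,2,4) with a≤c, −a<b≤a
flip sign back: reduced form of g is (-2,-2,-4)
reduced forms (2, 2, 4) vs (-2, -2, -4) ⇒ inequivalent

no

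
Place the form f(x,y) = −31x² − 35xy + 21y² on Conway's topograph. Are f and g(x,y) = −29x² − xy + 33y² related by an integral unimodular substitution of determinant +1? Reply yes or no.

D₁ = 3829, D₂ = 3829
river cycle of f (length 34): (21, 35, -31), (-31, 27, 25), (25, 23, -33), (-33, 43, 15), (15, 47, -27), (-27, 61, 1), (1, 61, -27), (-27, 47, 15), (15, 43, -33), (-33, 23, 25), … (24 more)
river cycle of g (length 34): (-29, 57, 5), (5, 53, -51), (-51, 49, 7), (7, 49, -51), (-51, 53, 5), (5, 57, -29), (-29, 59, 3), (3, 61, -9), (-9, 47, 45), (45, 43, -11), … (24 more)
cycles differ ⇒ inequivalent

no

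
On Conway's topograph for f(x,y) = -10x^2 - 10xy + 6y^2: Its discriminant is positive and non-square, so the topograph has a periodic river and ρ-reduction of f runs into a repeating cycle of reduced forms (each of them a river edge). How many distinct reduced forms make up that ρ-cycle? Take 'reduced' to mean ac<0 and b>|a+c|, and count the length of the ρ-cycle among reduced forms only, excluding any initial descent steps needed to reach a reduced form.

D = 340, ⌊√D⌋ = 18
descent: ρ → (6,10,-10)  [lands on river]
river: ρ → (-10,10,6)
river: ρ → (6,14,-6)
river: ρ → (-6,10,10)
river: ρ → (10,10,-6)
river: ρ → (-6,14,6)
ρ-cycle length = 6 (tail of 1 descent step not counted)

6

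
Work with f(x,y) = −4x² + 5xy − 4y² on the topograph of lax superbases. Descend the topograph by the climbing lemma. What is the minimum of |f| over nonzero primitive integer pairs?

translate: b→3 (≡-5 mod 8), so (4,-5,4)→(4,3,3)
flip: (4,3,3)→(3,-3,4)
translate: b→3 (≡-3 mod 6), so (3,-3,4)→(3,3,4)
reduced (well bottom): (3,3,4) with a≤c, −a<b≤a
well minimum |f| = |-3| = 3 (negative-definite)

3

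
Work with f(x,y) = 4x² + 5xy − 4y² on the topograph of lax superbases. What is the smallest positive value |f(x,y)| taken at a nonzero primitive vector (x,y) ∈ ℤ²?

river: ρ → (-4,3,5)
river: ρ → (5,7,-2)
river: ρ → (-2,9,1)
river: ρ → (1,9,-2)
river: ρ → (-2,7,5)
river: ρ → (5,3,-4)
river: ρ → (-4,5,4)
river: ρ → (4,3,-5)
river: ρ → (-5,7,2)
river: ρ → (2,9,-1)
river: ρ → (-1,9,2)
river: ρ → (2,7,-5)
river: ρ → (-5,3,4)
river: ρ → (4,5,-4)
closes: descent 0, river 14
min |a| on river = 1

1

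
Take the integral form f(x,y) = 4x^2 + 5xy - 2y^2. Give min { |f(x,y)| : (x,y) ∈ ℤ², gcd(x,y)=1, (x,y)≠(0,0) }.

river: ρ → (-2,7,1)
river: ρ → (1,7,-2)
river: ρ → (-2,5,4)
river: ρ → (4,3,-3)
river: ρ → (-3,3,4)
river: ρ → (4,5,-2)
closes: descent 0, river 6
min |a| on river = 1

1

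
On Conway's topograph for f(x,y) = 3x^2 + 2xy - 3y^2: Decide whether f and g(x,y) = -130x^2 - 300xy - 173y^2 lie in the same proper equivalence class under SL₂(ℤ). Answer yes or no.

D₁ = 40, D₂ = 40
river cycle of f (length 6): (-3, 4, 2), (2, 4, -3), (-3, 2, 3), (3, 4, -2), (-2, 4, 3), (3, 2, -3)
river cycle of g (length 6): (-3, 4, 2), (2, 4, -3), (-3, 2, 3), (3, 4, -2), (-2, 4, 3), (3, 2, -3)
cycles coincide ⇒ equivalent

yes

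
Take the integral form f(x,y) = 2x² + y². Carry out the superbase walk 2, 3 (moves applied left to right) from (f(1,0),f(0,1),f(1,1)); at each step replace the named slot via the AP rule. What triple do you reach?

start (2,1,3) = (f(1,0),f(0,1),f(1,1))
replace slot 2: 2·(2+3) − 1 = 9 → (2,9,3)
replace slot 3: 2·(2+9) − 3 = 19 → (2,9,19)

2,9,19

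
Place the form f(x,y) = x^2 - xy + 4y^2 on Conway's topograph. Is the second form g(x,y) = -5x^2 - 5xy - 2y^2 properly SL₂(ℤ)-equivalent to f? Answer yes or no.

D₁ = -15, D₂ = -15
f: translate: b→1 (≡-1 mod 2), so (1,-1,4)→(1,1,4)
f: reduced (well bottom): (1,1,4) with a≤c, −a<b≤a
g is negative-definite; reduce −g:
−g: flip: (5,5,2)→(2,-5,5)
−g: translate: b→-1 (≡-5 mod 4), so (2,-5,5)→(2,-1,2)
−g: flip: (2,-1,2)→(2,1,2)
−g: reduced (well bottom): (2,1,2) with a≤c, −a<b≤a
flip sign back: reduced form of g is (-2,-1,-2)
reduced forms (1, 1, 4) vs (-2, -1, -2) ⇒ inequivalent

no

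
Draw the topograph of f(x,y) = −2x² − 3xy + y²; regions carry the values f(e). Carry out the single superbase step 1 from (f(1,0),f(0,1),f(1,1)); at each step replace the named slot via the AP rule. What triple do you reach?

start (-2,1,-4) = (f(1,0),f(0,1),f(1,1))
replace slot 1: 2·(1+(-4)) − (-2) = -4 → (-4,1,-4)

-4,1,-4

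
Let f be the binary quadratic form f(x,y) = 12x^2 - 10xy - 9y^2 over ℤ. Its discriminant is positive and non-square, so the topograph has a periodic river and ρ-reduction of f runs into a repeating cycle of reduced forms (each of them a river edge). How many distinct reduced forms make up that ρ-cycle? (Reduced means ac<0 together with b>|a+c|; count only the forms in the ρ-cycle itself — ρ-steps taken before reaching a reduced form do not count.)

D = 532, ⌊√D⌋ = 23
descent: ρ → (-9,10,12)  [lands on river]
river: ρ → (12,14,-7)
river: ρ → (-7,14,12)
river: ρ → (12,10,-9)
river: ρ → (-9,8,13)
river: ρ → (13,18,-4)
river: ρ → (-4,22,3)
river: ρ → (3,20,-11)
river: ρ → (-11,2,12)
river: ρ → (12,22,-1)
river: ρ → (-1,22,12)
river: ρ → (12,2,-11)
river: ρ → (-11,20,3)
river: ρ → (3,22,-4)
river: ρ → (-4,18,13)
river: ρ → (13,8,-9)
ρ-cycle length = 16 (tail of 1 descent step not counted)

16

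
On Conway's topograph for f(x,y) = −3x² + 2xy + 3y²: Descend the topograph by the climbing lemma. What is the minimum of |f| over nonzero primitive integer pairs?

river: ρ → (3,4,-2)
river: ρ → (-2,4,3)
river: ρ → (3,2,-3)
river: ρ → (-3,4,2)
river: ρ → (2,4,-3)
river: ρ → (-3,2,3)
closes: descent 0, river 6
min |a| on river = 2

2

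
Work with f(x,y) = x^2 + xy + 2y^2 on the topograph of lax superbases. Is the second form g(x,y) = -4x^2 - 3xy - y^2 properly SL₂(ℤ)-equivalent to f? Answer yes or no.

D₁ = -7, D₂ = -7
f: reduced (well bottom): (1,1,2) with a≤c, −a<b≤a
g is negative-definite; reduce −g:
−g: flip: (4,3,1)→(1,-3,4)
−g: translate: b→1 (≡-3 mod 2), so (1,-3,4)→(1,1,2)
−g: reduced (well bottom): (1,1,2) with a≤c, −a<b≤a
flip sign back: reduced form of g is (-1,-1,-2)
reduced forms (1, 1, 2) vs (-1, -1, -2) ⇒ inequivalent

no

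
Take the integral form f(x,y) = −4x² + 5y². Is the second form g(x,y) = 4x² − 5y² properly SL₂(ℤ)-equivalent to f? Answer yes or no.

D₁ = 80, D₂ = 80
river cycle of f (length 2): (-4, 8, 1), (1, 8, -4)
river cycle of g (length 2): (4, 8, -1), (-1, 8, 4)
cycles differ ⇒ inequivalent

no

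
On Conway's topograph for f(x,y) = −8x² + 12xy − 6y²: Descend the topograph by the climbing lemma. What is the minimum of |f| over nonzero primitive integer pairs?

translate: b→4 (≡-12 mod 16), so (8,-12,6)→(8,4,2)
flip: (8,4,2)→(2,-4,8)
translate: b→0 (≡-4 mod 4), so (2,-4,8)→(2,0,6)
reduced (well bottom): (2,0,6) with a≤c, −a<b≤a
well minimum |f| = |-2| = 2 (negative-definite)

2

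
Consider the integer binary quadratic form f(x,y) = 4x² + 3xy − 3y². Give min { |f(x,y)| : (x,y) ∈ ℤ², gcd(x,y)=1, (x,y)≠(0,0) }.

river: ρ → (-3,3,4)
river: ρ → (4,5,-2)
river: ρ → (-2,7,1)
river: ρ → (1,7,-2)
river: ρ → (-2,5,4)
river: ρ → (4,3,-3)
closes: descent 0, river 6
min |a| on river = 1

1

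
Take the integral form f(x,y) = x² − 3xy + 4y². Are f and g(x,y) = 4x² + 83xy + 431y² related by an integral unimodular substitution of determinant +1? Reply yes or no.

D₁ = -7, D₂ = -7
f: translate: b→1 (≡-3 mod 2), so (1,-3,4)→(1,1,2)
f: reduced (well bottom): (1,1,2) with a≤c, −a<b≤a
g: translate: b→3 (≡83 mod 8), so (4,83,431)→(4,3,1)
g: flip: (4,3,1)→(1,-3,4)
g: translate: b→1 (≡-3 mod 2), so (1,-3,4)→(1,1,2)
g: reduced (well bottom): (1,1,2) with a≤c, −a<b≤a
reduced forms (1, 1, 2) vs (1, 1, 2) ⇒ equivalent

yes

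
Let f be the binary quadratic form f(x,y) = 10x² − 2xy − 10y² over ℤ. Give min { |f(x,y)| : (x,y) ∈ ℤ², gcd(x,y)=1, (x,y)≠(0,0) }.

descent: ρ → (-10,2,10)  [lands on river]
river: ρ → (10,18,-2)
river: ρ → (-2,18,10)
river: ρ → (10,2,-10)
river: ρ → (-10,18,2)
river: ρ → (2,18,-10)
closes: descent 1, river 6
min |a| on river = 2

2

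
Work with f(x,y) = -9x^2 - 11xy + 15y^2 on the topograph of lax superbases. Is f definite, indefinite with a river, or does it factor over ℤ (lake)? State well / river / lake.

D = b²−4ac = (-11)² − 4·(-9)·15 = 661
D > 0 non-square ⇒ indefinite ⇒ periodic river

river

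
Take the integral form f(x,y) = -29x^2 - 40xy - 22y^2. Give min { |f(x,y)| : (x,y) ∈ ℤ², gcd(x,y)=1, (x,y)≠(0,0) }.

translate: b→-18 (≡40 mod 58), so (29,40,22)→(29,-18,11)
flip: (29,-18,11)→(11,18,29)
translate: b→-4 (≡18 mod 22), so (11,18,29)→(11,-4,22)
reduced (well bottom): (11,-4,22) with a≤c, −a<b≤a
well minimum |f| = |-11| = 11 (negative-definite)

11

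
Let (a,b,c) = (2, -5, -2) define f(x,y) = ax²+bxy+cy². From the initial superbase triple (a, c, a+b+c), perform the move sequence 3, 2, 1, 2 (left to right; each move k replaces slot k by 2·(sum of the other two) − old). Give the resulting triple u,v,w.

start (2,-2,-5) = (f(1,0),f(0,1),f(1,1))
replace slot 3: 2·(2+(-2)) − (-5) = 5 → (2,-2,5)
replace slot 2: 2·(2+5) − (-2) = 16 → (2,16,5)
replace slot 1: 2·(16+5) − 2 = 40 → (40,16,5)
replace slot 2: 2·(40+5) − 16 = 74 → (40,74,5)

40,74,5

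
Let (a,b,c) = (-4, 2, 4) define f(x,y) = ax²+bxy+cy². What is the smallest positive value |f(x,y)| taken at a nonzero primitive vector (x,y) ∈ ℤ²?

river: ρ → (4,6,-2)
river: ρ → (-2,6,4)
river: ρ → (4,2,-4)
river: ρ → (-4,6,2)
river: ρ → (2,6,-4)
river: ρ → (-4,2,4)
closes: descent 0, river 6
min |a| on river = 2

2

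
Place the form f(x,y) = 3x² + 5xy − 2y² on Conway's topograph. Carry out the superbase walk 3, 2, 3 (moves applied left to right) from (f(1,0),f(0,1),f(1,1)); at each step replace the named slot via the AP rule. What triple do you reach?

start (3,-2,6) = (f(1,0),f(0,1),f(1,1))
replace slot 3: 2·(3+(-2)) − 6 = -4 → (3,-2,-4)
replace slot 2: 2·(3+(-4)) − (-2) = 0 → (3,0,-4)
replace slot 3: 2·(3+0) − (-4) = 10 → (3,0,10)

3,0,10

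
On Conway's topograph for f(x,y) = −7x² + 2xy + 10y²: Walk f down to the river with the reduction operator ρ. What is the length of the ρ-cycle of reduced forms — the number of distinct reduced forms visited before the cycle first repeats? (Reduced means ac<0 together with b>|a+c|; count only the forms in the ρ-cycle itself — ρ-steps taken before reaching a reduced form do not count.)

D = 284, ⌊√D⌋ = 16
descent: ρ → (10,-2,-7)
descent: ρ → (-7,16,1)  [lands on river]
river: ρ → (1,16,-7)
river: ρ → (-7,12,5)
river: ρ → (5,8,-11)
river: ρ → (-11,14,2)
river: ρ → (2,14,-11)
river: ρ → (-11,8,5)
river: ρ → (5,12,-7)
ρ-cycle length = 8 (tail of 2 descent steps not counted)

8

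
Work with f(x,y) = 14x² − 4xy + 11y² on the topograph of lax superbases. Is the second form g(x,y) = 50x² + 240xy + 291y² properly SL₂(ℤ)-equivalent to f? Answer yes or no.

D₁ = -600, D₂ = -600
f: flip: (14,-4,11)→(11,4,14)
f: reduced (well bottom): (11,4,14) with a≤c, −a<b≤a
g: translate: b→40 (≡240 mod 100), so (50,240,291)→(50,40,11)
g: flip: (50,40,11)→(11,-40,50)
g: translate: b→4 (≡-40 mod 22), so (11,-40,50)→(11,4,14)
g: reduced (well bottom): (11,4,14) with a≤c, −a<b≤a
reduced forms (11, 4, 14) vs (11, 4, 14) ⇒ equivalent

yes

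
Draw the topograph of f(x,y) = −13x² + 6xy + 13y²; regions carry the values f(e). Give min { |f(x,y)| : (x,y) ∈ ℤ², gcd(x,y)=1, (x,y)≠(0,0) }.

river: ρ → (13,20,-6)
river: ρ → (-6,16,19)
river: ρ → (19,22,-3)
river: ρ → (-3,26,3)
river: ρ → (3,22,-19)
river: ρ → (-19,16,6)
river: ρ → (6,20,-13)
river: ρ → (-13,6,13)
closes: descent 0, river 8
min |a| on river = 3

3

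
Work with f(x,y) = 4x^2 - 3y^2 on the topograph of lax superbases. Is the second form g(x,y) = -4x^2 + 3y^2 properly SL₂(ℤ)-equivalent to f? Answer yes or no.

D₁ = 48, D₂ = 48
river cycle of f (length 2): (-3, 6, 1), (1, 6, -3)
river cycle of g (length 2): (3, 6, -1), (-1, 6, 3)
cycles differ ⇒ inequivalent

no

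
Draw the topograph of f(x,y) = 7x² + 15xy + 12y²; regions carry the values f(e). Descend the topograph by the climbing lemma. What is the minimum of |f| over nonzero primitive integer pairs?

translate: b→1 (≡15 mod 14), so (7,15,12)→(7,1,4)
flip: (7,1,4)→(4,-1,7)
reduced (well bottom): (4,-1,7) with a≤c, −a<b≤a
well minimum = a = 4

4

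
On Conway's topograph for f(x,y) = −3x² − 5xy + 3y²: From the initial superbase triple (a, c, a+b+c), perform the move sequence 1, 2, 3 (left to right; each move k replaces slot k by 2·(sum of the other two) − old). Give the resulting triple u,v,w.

start (-3,3,-5) = (f(1,0),f(0,1),f(1,1))
replace slot 1: 2·(3+(-5)) − (-3) = -1 → (-1,3,-5)
replace slot 2: 2·((-1)+(-5)) − 3 = -15 → (-1,-15,-5)
replace slot 3: 2·((-1)+(-15)) − (-5) = -27 → (-1,-15,-27)

-1,-15,-27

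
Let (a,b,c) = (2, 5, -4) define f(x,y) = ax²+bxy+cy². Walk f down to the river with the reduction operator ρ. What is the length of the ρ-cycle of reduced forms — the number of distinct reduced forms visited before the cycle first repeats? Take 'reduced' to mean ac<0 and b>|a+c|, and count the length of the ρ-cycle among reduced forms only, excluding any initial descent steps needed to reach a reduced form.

D = 57, ⌊√D⌋ = 7
river: ρ → (-4,3,3)
river: ρ → (3,3,-4)
river: ρ → (-4,5,2)
river: ρ → (2,7,-1)
river: ρ → (-1,7,2)
river: ρ → (2,5,-4)
ρ-cycle length = 6 (tail of 0 descent steps not counted)

6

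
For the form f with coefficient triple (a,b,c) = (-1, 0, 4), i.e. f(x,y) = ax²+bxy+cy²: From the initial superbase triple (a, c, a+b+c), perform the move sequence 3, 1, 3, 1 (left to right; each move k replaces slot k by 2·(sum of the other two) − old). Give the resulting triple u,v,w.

start (-1,4,3) = (f(1,0),f(0,1),f(1,1))
replace slot 3: 2·((-1)+4) − 3 = 3 → (-1,4,3)
replace slot 1: 2·(4+3) − (-1) = 15 → (15,4,3)
replace slot 3: 2·(15+4) − 3 = 35 → (15,4,35)
replace slot 1: 2·(4+35) − 15 = 63 → (63,4,35)

63,4,35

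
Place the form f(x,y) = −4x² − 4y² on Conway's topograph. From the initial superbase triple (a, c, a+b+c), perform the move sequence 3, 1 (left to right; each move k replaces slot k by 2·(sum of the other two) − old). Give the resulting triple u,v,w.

start (-4,-4,-8) = (f(1,0),f(0,1),f(1,1))
replace slot 3: 2·((-4)+(-4)) − (-8) = -8 → (-4,-4,-8)
replace slot 1: 2·((-4)+(-8)) − (-4) = -20 → (-20,-4,-8)

-20,-4,-8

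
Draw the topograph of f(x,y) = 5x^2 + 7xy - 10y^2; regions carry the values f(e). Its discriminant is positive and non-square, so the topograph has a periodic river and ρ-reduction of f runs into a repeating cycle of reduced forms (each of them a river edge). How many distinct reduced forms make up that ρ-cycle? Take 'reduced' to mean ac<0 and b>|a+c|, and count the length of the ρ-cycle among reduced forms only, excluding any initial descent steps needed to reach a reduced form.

D = 249, ⌊√D⌋ = 15
river: ρ → (-10,13,2)
river: ρ → (2,15,-3)
river: ρ → (-3,15,2)
river: ρ → (2,13,-10)
river: ρ → (-10,7,5)
river: ρ → (5,13,-4)
river: ρ → (-4,11,8)
river: ρ → (8,5,-7)
river: ρ → (-7,9,6)
river: ρ → (6,15,-1)
river: ρ → (-1,15,6)
river: ρ → (6,9,-7)
river: ρ → (-7,5,8)
river: ρ → (8,11,-4)
river: ρ → (-4,13,5)
river: ρ → (5,7,-10)
ρ-cycle length = 16 (tail of 0 descent steps not counted)

16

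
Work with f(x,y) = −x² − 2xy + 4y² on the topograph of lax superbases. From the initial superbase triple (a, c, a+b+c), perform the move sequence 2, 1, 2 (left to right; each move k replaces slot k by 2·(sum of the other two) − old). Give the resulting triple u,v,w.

start (-1,4,1) = (f(1,0),f(0,1),f(1,1))
replace slot 2: 2·((-1)+1) − 4 = -4 → (-1,-4,1)
replace slot 1: 2·((-4)+1) − (-1) = -5 → (-5,-4,1)
replace slot 2: 2·((-5)+1) − (-4) = -4 → (-5,-4,1)

-5,-4,1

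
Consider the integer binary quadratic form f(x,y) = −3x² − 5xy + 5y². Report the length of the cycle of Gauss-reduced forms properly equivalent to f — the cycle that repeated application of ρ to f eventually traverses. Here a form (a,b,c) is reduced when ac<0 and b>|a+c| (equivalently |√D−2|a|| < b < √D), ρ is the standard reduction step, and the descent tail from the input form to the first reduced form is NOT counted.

D = 85, ⌊√D⌋ = 9
descent: ρ → (5,5,-3)  [lands on river]
river: ρ → (-3,7,3)
river: ρ → (3,5,-5)
river: ρ → (-5,5,3)
river: ρ → (3,7,-3)
river: ρ → (-3,5,5)
ρ-cycle length = 6 (tail of 1 descent step not counted)

6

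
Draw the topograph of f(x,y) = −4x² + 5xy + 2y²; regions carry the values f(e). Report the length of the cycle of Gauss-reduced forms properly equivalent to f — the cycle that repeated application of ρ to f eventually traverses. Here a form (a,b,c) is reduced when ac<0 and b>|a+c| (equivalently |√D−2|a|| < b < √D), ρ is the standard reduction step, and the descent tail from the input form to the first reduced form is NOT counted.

D = 57, ⌊√D⌋ = 7
river: ρ → (2,7,-1)
river: ρ → (-1,7,2)
river: ρ → (2,5,-4)
river: ρ → (-4,3,3)
river: ρ → (3,3,-4)
river: ρ → (-4,5,2)
ρ-cycle length = 6 (tail of 0 descent steps not counted)

6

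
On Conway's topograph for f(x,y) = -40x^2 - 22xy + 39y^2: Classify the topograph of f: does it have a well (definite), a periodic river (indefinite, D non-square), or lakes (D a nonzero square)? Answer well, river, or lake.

D = b²−4ac = (-22)² − 4·(-40)·39 = 6724
D = 82² is a perfect square ⇒ form factors over ℤ ⇒ lakes

lake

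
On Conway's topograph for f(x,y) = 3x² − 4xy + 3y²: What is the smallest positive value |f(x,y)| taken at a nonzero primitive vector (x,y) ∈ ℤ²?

translate: b→2 (≡-4 mod 6), so (3,-4,3)→(3,2,2)
flip: (3,2,2)→(2,-2,3)
translate: b→2 (≡-2 mod 4), so (2,-2,3)→(2,2,3)
reduced (well bottom): (2,2,3) with a≤c, −a<b≤a
well minimum = a = 2

2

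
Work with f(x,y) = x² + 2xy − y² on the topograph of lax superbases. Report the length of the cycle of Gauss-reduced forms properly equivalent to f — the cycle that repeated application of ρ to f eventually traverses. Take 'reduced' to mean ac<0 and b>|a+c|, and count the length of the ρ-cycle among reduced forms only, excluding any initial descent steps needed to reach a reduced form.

D = 8, ⌊√D⌋ = 2
river: ρ → (-1,2,1)
river: ρ → (1,2,-1)
ρ-cycle length = 2 (tail of 0 descent steps not counted)

2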